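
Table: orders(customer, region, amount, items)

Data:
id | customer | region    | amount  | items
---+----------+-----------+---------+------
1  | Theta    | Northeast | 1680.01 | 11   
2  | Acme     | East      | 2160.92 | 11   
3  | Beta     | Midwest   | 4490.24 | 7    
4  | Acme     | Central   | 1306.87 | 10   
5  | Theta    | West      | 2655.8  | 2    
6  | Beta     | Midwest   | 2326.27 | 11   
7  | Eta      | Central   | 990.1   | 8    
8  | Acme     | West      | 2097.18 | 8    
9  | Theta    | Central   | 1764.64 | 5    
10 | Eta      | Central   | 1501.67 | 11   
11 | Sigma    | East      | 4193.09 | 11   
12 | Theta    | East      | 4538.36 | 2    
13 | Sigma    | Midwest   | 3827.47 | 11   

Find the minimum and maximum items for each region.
SELECT region, MIN(items), MAX(items)
FROM orders
GROUP BY region

Result:
  Central: min=5, max=11
  East: min=2, max=11
  Midwest: min=7, max=11
  Northeast: min=11, max=11
  West: min=2, max=8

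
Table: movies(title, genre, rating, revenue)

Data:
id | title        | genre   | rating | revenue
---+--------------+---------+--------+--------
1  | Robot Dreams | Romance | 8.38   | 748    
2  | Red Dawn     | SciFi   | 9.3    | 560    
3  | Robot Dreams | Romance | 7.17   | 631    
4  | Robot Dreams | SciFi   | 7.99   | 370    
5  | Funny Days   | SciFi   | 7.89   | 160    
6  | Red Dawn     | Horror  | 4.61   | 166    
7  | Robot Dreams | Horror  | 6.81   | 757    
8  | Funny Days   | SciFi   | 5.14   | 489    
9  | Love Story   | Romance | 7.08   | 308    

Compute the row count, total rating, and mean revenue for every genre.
SELECT genre,
       COUNT(*) as cnt,
       SUM(rating) as total_rating,
       AVG(revenue) as avg_revenue
FROM movies
GROUP BY genre

Result:
  Horror: 2 records, 11.42 total rating, 461.50 avg revenue
  Romance: 3 records, 22.63 total rating, 562.33 avg revenue
  SciFi: 4 records, 30.32 total rating, 394.75 avg revenue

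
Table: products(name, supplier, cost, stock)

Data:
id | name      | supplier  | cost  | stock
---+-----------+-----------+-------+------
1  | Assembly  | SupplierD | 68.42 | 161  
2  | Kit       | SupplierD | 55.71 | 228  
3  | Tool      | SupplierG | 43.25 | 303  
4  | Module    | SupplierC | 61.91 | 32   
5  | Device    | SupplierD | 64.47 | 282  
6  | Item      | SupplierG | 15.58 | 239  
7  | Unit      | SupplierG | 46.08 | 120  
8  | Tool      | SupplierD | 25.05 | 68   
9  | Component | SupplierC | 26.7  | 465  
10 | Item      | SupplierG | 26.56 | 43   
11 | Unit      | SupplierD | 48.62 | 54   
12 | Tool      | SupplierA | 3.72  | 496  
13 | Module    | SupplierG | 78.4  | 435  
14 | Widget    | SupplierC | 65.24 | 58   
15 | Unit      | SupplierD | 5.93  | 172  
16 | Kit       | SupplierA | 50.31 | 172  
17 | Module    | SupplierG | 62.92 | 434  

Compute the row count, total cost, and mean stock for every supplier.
SELECT supplier,
       COUNT(*) as cnt,
       SUM(cost) as total_cost,
       AVG(stock) as avg_stock
FROM products
GROUP BY supplier

Result:
  SupplierA: 2 records, 54.03 total cost, 334.00 avg stock
  SupplierC: 3 records, 153.85 total cost, 185.00 avg stock
  SupplierD: 6 records, 268.20 total cost, 160.83 avg stock
  SupplierG: 6 records, 272.79 total cost, 262.33 avg stock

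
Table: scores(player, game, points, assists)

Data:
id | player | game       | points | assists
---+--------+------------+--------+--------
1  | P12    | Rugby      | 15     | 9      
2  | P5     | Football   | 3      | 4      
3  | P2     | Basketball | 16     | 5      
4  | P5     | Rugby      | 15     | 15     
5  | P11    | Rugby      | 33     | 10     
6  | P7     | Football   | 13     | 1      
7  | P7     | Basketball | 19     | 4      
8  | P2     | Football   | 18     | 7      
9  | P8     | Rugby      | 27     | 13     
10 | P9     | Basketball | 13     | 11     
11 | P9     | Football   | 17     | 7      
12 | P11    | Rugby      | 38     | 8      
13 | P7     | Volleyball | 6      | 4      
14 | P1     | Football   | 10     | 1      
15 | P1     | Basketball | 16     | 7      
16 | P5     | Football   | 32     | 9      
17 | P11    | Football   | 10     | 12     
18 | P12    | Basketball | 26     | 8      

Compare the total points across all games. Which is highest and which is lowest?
SELECT game, SUM(points)
FROM scores
GROUP BY game
ORDER BY SUM(points)

All groups:
  Volleyball: 6
  Basketball: 90
  Football: 103
  Rugby: 128

Highest: Rugby (128)
Lowest: Volleyball (6)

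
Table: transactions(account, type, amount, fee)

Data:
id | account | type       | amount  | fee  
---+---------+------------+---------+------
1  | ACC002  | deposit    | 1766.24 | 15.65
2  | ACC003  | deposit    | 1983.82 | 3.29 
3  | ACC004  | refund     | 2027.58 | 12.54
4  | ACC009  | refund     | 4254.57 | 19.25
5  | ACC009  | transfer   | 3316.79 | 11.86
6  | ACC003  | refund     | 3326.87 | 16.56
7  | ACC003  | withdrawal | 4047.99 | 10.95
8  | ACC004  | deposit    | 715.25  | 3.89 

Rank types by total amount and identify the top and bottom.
SELECT type, SUM(amount)
FROM transactions
GROUP BY type
ORDER BY SUM(amount)

All groups:
  transfer: 3316.79
  withdrawal: 4047.99
  deposit: 4465.31
  refund: 9609.02

Highest: refund (9609.02)
Lowest: transfer (3316.79)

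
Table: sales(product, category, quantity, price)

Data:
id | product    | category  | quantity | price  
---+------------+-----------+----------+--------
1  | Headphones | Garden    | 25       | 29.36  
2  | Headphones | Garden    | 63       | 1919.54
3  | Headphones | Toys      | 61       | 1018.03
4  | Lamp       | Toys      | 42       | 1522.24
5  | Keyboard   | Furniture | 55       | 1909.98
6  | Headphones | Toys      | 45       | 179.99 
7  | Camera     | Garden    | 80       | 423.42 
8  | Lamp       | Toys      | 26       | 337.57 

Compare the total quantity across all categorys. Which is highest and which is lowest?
SELECT category, SUM(quantity)
FROM sales
GROUP BY category
ORDER BY SUM(quantity)

All groups:
  Furniture: 55
  Garden: 168
  Toys: 174

Highest: Toys (174)
Lowest: Furniture (55)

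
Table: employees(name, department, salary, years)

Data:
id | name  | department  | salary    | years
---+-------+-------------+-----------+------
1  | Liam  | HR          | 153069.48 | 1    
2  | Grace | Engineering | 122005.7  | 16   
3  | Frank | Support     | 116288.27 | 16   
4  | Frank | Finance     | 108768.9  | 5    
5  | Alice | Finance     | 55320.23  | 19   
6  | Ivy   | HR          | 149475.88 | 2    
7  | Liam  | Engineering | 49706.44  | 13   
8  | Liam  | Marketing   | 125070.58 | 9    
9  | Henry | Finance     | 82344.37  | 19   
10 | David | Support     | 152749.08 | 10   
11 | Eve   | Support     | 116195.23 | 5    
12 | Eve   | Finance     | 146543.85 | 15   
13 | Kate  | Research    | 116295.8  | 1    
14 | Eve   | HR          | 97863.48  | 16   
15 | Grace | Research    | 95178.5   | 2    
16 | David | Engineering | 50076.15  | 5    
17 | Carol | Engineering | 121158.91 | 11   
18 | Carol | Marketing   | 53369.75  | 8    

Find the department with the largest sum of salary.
SELECT department, SUM(salary) as val
FROM employees
GROUP BY department
ORDER BY val DESC
LIMIT 1

Result: HR with sum(salary) = 400408.84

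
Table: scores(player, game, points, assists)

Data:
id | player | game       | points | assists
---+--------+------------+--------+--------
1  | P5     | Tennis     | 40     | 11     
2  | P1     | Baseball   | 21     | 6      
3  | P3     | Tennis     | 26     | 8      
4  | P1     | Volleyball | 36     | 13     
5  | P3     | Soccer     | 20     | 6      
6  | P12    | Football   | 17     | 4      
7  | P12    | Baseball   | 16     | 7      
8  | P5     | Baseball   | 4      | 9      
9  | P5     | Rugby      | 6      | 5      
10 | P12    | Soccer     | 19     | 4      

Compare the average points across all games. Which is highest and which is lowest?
SELECT game, AVG(points)
FROM scores
GROUP BY game
ORDER BY AVG(points)

All groups:
  Rugby: 6.00
  Baseball: 13.67
  Football: 17.00
  Soccer: 19.50
  Tennis: 33.00
  Volleyball: 36.00

Highest: Volleyball (36.00)
Lowest: Rugby (6.00)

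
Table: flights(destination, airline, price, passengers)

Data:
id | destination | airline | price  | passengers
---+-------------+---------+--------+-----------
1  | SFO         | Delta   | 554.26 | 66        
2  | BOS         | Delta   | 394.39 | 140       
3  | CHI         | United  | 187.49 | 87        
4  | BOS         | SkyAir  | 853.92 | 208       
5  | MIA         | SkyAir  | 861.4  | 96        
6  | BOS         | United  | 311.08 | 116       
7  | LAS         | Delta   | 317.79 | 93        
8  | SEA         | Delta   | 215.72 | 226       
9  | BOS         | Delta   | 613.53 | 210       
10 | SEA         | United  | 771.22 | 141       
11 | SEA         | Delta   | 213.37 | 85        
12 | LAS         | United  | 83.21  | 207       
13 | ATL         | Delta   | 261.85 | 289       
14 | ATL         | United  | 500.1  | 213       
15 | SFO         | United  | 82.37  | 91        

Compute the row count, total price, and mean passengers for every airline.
SELECT airline,
       COUNT(*) as cnt,
       SUM(price) as total_price,
       AVG(passengers) as avg_passengers
FROM flights
GROUP BY airline

Result:
  Delta: 7 records, 2570.91 total price, 158.43 avg passengers
  SkyAir: 2 records, 1715.32 total price, 152.00 avg passengers
  United: 6 records, 1935.47 total price, 142.50 avg passengers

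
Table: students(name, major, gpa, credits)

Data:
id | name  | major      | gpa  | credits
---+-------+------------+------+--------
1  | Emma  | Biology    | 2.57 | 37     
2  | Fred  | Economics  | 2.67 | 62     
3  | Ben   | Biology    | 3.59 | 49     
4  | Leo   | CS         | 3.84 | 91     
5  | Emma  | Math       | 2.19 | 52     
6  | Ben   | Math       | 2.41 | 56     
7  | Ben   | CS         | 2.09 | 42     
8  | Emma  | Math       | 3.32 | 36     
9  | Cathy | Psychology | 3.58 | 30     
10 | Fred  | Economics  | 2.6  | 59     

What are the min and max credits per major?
SELECT major, MIN(credits), MAX(credits)
FROM students
GROUP BY major

Result:
  Biology: min=37, max=49
  CS: min=42, max=91
  Economics: min=59, max=62
  Math: min=36, max=56
  Psychology: min=30, max=30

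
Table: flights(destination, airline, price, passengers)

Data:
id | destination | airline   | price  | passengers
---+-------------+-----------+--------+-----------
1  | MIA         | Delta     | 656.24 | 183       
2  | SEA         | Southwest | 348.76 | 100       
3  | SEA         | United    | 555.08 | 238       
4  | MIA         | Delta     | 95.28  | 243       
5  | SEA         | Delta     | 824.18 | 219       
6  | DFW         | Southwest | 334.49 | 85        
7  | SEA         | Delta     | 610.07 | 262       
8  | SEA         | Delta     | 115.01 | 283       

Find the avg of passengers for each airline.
SELECT airline, AVG(passengers) as result
FROM flights
GROUP BY airline

Result:
  Delta: 238.00
  Southwest: 92.50
  United: 238.00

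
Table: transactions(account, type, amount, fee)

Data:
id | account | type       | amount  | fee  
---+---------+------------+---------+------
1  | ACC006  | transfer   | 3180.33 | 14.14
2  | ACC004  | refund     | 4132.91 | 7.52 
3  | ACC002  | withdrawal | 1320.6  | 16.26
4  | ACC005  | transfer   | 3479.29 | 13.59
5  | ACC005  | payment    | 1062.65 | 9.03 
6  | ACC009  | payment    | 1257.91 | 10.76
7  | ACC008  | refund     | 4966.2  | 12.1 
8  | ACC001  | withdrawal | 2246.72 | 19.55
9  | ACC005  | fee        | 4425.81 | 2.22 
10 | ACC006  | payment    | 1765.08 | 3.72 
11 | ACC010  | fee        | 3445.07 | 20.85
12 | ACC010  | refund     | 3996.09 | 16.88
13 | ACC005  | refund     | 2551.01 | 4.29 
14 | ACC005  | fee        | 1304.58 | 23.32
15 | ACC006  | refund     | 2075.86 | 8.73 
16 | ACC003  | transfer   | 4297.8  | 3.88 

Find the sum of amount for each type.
SELECT type, SUM(amount) as result
FROM transactions
GROUP BY type

Result:
  fee: 9175.46
  payment: 4085.64
  refund: 17722.07
  transfer: 10957.42
  withdrawal: 3567.32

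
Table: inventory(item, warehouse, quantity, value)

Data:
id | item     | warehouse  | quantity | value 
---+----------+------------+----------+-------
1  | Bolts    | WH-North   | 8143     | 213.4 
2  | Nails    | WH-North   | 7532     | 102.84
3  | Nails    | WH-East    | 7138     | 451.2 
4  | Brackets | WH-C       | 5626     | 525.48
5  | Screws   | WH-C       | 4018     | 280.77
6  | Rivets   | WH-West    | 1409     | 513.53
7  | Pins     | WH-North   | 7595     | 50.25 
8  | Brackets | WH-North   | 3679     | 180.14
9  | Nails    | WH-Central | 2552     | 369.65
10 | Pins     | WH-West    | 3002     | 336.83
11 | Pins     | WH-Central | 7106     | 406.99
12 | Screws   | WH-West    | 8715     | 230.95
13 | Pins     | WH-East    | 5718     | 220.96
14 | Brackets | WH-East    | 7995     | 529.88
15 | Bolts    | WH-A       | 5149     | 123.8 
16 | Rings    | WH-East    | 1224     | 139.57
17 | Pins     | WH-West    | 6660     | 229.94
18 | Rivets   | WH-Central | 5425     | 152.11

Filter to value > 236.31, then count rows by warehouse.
SELECT warehouse, COUNT(*)
FROM inventory
WHERE value > 236.31
GROUP BY warehouse

Note: WHERE filters rows before grouping.

Result:
  WH-C: 2
  WH-Central: 2
  WH-East: 2
  WH-West: 2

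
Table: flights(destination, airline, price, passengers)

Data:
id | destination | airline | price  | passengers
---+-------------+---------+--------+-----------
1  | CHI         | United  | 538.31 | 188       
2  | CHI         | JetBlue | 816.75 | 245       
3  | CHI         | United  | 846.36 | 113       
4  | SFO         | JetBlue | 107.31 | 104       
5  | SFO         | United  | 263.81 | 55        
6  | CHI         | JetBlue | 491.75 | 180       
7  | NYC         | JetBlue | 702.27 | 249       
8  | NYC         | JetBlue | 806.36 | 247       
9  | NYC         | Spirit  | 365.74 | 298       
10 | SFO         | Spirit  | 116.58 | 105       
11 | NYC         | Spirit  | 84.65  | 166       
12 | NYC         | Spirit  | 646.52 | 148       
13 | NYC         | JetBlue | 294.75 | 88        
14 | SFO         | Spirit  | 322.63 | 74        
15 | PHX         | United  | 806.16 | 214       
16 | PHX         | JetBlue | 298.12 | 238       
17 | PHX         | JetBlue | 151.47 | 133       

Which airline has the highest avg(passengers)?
SELECT airline, AVG(passengers) as val
FROM flights
GROUP BY airline
ORDER BY val DESC
LIMIT 1

Result: JetBlue with avg(passengers) = 185.50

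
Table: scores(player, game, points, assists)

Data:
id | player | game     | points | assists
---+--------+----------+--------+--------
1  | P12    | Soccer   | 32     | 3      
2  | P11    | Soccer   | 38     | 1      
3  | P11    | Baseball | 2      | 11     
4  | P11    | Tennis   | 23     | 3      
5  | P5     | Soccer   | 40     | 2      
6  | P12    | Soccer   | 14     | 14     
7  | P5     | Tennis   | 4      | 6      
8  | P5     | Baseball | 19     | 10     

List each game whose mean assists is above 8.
SELECT game, AVG(assists)
FROM scores
GROUP BY game
HAVING AVG(assists) > 8

Result:
  Baseball: avg=10.50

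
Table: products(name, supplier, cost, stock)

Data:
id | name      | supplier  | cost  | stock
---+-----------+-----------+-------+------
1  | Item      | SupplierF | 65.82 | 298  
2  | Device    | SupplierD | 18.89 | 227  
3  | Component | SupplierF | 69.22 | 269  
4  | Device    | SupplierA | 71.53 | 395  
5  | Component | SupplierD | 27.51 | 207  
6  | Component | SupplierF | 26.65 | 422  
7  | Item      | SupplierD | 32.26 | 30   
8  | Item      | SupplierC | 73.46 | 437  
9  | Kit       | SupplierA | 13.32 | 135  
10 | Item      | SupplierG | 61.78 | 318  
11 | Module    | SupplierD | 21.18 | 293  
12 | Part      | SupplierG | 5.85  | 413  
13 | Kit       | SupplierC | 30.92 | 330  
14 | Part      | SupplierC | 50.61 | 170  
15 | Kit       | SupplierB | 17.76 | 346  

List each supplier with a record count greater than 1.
SELECT supplier, COUNT(*) as cnt
FROM products
GROUP BY supplier
HAVING COUNT(*) > 1

Result:
  SupplierA: 2
  SupplierC: 3
  SupplierD: 4
  SupplierF: 3
  SupplierG: 2

Note: HAVING filters groups after aggregation, WHERE filters rows before.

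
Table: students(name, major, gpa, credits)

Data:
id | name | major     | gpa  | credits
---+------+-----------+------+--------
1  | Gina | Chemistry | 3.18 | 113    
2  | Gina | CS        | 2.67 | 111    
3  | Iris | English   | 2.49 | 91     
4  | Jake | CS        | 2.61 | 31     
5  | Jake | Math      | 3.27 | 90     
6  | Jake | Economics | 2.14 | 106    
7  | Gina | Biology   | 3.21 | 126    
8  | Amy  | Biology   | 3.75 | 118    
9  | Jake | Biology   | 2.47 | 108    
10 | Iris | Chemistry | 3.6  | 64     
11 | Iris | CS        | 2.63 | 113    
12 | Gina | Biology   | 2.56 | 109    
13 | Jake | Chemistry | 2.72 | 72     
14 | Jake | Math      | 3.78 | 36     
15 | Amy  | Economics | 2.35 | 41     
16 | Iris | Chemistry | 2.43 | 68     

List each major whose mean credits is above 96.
SELECT major, AVG(credits)
FROM students
GROUP BY major
HAVING AVG(credits) > 96

Result:
  Biology: avg=115.25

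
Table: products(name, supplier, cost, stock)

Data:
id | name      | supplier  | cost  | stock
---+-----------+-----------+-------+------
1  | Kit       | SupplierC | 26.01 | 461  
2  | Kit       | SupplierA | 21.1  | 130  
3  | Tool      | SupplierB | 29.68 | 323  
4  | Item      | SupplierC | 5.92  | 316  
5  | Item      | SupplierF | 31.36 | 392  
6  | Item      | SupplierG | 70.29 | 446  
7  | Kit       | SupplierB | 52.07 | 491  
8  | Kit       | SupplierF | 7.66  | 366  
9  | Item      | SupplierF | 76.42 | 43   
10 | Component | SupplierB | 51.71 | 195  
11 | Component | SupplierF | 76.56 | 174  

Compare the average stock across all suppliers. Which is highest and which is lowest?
SELECT supplier, AVG(stock)
FROM products
GROUP BY supplier
ORDER BY AVG(stock)

All groups:
  SupplierA: 130.00
  SupplierF: 243.75
  SupplierB: 336.33
  SupplierC: 388.50
  SupplierG: 446.00

Highest: SupplierG (446.00)
Lowest: SupplierA (130.00)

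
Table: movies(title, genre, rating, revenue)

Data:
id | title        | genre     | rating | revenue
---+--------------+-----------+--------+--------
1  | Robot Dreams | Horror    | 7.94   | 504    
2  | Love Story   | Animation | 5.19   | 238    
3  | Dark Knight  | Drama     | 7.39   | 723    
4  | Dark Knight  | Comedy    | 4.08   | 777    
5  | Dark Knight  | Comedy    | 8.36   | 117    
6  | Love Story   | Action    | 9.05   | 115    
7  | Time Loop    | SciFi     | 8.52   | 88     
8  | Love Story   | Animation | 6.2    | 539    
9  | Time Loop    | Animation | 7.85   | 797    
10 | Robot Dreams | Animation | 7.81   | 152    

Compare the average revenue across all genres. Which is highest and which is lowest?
SELECT genre, AVG(revenue)
FROM movies
GROUP BY genre
ORDER BY AVG(revenue)

All groups:
  SciFi: 88.00
  Action: 115.00
  Animation: 431.50
  Comedy: 447.00
  Horror: 504.00
  Drama: 723.00

Highest: Drama (723.00)
Lowest: SciFi (88.00)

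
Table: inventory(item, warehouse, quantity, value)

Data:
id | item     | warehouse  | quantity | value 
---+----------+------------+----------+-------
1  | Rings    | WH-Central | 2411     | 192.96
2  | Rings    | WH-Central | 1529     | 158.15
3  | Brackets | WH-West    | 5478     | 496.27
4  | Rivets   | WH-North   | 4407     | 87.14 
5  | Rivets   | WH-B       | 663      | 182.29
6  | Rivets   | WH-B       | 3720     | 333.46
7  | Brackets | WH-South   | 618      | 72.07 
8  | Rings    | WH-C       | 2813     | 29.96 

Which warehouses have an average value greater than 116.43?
SELECT warehouse, AVG(value)
FROM inventory
GROUP BY warehouse
HAVING AVG(value) > 116.43

Result:
  WH-B: avg=257.88
  WH-Central: avg=175.56
  WH-West: avg=496.27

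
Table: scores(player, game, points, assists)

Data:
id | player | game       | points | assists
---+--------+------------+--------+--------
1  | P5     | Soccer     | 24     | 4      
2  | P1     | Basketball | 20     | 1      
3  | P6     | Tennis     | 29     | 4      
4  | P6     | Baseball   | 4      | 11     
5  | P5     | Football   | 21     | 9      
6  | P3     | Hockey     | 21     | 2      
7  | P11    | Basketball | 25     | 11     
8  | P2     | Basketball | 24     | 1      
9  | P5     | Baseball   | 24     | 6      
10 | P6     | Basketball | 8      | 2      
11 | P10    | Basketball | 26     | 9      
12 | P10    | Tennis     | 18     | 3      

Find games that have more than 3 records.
SELECT game, COUNT(*) as cnt
FROM scores
GROUP BY game
HAVING COUNT(*) > 3

Result:
  Basketball: 5

Note: HAVING filters groups after aggregation, WHERE filters rows before.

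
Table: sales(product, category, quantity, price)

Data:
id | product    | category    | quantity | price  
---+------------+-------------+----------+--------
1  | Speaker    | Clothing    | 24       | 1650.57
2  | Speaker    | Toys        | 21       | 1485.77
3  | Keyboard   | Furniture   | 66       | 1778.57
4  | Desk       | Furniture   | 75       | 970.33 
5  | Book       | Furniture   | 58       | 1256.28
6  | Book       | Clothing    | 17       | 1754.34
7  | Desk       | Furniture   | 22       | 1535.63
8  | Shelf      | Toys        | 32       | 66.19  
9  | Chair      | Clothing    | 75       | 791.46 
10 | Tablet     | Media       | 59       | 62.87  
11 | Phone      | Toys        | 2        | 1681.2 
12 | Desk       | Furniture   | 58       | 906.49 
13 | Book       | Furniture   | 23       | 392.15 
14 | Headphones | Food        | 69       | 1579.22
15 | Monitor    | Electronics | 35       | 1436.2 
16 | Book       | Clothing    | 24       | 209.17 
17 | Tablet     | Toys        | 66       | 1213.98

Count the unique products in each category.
SELECT category, COUNT(DISTINCT product)
FROM sales
GROUP BY category

Result:
  Clothing: 3 distinct
  Electronics: 1 distinct
  Food: 1 distinct
  Furniture: 3 distinct
  Media: 1 distinct
  Toys: 4 distinct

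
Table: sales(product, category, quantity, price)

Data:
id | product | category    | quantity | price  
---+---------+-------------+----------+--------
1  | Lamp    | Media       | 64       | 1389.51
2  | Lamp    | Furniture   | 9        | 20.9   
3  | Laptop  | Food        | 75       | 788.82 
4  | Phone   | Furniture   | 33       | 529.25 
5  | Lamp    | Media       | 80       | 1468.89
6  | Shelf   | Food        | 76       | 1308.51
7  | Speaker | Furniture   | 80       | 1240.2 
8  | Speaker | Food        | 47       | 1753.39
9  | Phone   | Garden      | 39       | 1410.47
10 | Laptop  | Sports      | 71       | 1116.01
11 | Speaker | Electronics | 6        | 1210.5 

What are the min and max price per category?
SELECT category, MIN(price), MAX(price)
FROM sales
GROUP BY category

Result:
  Electronics: min=1210.50, max=1210.50
  Food: min=788.82, max=1753.39
  Furniture: min=20.90, max=1240.20
  Garden: min=1410.47, max=1410.47
  Media: min=1389.51, max=1468.89
  Sports: min=1116.01, max=1116.01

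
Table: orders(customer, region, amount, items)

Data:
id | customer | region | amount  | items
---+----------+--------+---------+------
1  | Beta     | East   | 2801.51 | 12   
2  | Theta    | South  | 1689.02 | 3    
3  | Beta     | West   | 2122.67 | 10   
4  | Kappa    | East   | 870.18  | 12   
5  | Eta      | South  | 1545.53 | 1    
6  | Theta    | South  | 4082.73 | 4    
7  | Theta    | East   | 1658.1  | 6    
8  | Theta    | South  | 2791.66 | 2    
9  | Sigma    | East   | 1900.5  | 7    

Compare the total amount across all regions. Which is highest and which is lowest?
SELECT region, SUM(amount)
FROM orders
GROUP BY region
ORDER BY SUM(amount)

All groups:
  West: 2122.67
  East: 7230.29
  South: 10108.94

Highest: South (10108.94)
Lowest: West (2122.67)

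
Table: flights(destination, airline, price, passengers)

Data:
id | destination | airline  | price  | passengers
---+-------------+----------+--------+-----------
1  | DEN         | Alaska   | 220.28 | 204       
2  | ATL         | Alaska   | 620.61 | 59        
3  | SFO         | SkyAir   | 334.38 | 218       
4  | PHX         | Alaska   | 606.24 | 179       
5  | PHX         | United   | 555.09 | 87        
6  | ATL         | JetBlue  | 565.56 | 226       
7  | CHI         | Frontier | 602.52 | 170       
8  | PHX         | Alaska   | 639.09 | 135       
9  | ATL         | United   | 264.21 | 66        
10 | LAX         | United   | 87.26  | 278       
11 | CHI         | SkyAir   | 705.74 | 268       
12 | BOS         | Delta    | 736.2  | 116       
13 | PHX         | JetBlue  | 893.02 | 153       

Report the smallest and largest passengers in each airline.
SELECT airline, MIN(passengers), MAX(passengers)
FROM flights
GROUP BY airline

Result:
  Alaska: min=59, max=204
  Delta: min=116, max=116
  Frontier: min=170, max=170
  JetBlue: min=153, max=226
  SkyAir: min=218, max=268
  United: min=66, max=278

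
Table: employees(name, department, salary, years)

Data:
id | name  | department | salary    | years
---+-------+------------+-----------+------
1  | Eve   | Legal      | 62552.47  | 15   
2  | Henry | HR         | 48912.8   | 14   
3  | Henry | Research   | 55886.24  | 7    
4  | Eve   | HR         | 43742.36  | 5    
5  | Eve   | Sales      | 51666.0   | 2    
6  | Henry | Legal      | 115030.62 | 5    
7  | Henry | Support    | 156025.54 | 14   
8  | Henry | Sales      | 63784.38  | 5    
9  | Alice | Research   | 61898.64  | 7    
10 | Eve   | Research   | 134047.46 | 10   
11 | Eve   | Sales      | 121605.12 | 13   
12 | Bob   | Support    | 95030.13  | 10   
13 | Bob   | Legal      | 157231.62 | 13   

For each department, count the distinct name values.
SELECT department, COUNT(DISTINCT name)
FROM employees
GROUP BY department

Result:
  HR: 2 distinct
  Legal: 3 distinct
  Research: 3 distinct
  Sales: 2 distinct
  Support: 2 distinct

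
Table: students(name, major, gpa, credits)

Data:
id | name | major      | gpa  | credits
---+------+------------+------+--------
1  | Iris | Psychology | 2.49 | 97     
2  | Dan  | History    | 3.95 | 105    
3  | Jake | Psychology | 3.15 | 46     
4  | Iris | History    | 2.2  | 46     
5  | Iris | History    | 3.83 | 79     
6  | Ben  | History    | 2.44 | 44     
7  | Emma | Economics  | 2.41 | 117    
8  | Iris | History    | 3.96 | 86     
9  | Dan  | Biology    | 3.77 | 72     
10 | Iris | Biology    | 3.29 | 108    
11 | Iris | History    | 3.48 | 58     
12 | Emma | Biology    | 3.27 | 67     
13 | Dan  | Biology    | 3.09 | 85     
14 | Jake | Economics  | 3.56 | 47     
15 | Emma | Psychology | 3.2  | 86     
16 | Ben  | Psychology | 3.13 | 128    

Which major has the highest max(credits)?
SELECT major, MAX(credits) as val
FROM students
GROUP BY major
ORDER BY val DESC
LIMIT 1

Result: Psychology with max(credits) = 128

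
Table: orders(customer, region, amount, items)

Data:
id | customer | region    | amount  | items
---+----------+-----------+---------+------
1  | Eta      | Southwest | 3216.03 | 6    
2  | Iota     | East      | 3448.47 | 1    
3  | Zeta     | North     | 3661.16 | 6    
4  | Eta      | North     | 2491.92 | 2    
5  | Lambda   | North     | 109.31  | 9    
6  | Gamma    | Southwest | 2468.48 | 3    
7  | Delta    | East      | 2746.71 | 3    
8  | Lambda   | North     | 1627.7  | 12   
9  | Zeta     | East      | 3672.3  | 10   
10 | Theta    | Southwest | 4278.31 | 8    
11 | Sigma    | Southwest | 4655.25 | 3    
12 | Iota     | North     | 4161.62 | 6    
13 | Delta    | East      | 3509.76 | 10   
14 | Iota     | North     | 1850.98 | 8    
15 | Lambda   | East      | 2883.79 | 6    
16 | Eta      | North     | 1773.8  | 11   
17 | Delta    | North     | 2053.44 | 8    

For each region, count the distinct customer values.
SELECT region, COUNT(DISTINCT customer)
FROM orders
GROUP BY region

Result:
  East: 4 distinct
  North: 5 distinct
  Southwest: 4 distinct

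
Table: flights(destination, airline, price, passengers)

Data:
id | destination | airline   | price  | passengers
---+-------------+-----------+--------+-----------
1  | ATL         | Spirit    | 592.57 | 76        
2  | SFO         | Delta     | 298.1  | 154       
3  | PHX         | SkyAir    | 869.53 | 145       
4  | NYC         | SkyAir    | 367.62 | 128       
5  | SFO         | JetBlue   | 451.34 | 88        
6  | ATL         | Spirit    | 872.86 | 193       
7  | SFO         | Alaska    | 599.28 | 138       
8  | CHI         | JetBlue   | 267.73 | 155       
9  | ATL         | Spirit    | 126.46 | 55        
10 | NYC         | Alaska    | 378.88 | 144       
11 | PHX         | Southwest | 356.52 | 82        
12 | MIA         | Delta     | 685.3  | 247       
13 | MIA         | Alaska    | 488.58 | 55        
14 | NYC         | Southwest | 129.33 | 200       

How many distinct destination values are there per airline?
SELECT airline, COUNT(DISTINCT destination)
FROM flights
GROUP BY airline

Result:
  Alaska: 3 distinct
  Delta: 2 distinct
  JetBlue: 2 distinct
  SkyAir: 2 distinct
  Southwest: 2 distinct
  Spirit: 1 distinct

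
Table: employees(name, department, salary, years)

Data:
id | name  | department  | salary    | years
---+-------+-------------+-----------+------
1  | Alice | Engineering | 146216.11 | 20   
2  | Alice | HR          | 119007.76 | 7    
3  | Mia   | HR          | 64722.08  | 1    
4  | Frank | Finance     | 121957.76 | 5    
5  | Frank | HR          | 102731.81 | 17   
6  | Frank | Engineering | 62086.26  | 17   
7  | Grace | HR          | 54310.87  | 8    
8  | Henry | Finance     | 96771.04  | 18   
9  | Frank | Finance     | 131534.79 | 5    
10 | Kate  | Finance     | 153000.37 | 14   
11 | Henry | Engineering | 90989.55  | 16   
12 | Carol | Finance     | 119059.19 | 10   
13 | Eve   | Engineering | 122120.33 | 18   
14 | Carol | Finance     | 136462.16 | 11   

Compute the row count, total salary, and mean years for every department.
SELECT department,
       COUNT(*) as cnt,
       SUM(salary) as total_salary,
       AVG(years) as avg_years
FROM employees
GROUP BY department

Result:
  Engineering: 4 records, 421412.25 total salary, 17.75 avg years
  Finance: 6 records, 758785.31 total salary, 10.50 avg years
  HR: 4 records, 340772.52 total salary, 8.25 avg years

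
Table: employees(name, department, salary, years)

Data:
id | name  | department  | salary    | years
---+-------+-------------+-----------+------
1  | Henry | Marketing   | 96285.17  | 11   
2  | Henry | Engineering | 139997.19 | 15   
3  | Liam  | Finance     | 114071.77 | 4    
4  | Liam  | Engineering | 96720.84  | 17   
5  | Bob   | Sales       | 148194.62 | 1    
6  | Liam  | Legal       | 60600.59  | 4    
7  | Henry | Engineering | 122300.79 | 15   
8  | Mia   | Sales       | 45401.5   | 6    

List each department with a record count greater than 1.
SELECT department, COUNT(*) as cnt
FROM employees
GROUP BY department
HAVING COUNT(*) > 1

Result:
  Engineering: 3
  Sales: 2

Note: HAVING filters groups after aggregation, WHERE filters rows before.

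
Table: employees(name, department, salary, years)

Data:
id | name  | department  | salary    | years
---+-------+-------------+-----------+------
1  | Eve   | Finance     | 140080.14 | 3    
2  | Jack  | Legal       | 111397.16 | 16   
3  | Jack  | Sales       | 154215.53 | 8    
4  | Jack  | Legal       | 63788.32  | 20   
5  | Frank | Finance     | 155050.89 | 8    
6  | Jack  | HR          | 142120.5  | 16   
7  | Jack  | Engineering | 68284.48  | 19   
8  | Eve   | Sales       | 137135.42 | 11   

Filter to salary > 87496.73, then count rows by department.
SELECT department, COUNT(*)
FROM employees
WHERE salary > 87496.73
GROUP BY department

Note: WHERE filters rows before grouping.

Result:
  Finance: 2
  HR: 1
  Legal: 1
  Sales: 2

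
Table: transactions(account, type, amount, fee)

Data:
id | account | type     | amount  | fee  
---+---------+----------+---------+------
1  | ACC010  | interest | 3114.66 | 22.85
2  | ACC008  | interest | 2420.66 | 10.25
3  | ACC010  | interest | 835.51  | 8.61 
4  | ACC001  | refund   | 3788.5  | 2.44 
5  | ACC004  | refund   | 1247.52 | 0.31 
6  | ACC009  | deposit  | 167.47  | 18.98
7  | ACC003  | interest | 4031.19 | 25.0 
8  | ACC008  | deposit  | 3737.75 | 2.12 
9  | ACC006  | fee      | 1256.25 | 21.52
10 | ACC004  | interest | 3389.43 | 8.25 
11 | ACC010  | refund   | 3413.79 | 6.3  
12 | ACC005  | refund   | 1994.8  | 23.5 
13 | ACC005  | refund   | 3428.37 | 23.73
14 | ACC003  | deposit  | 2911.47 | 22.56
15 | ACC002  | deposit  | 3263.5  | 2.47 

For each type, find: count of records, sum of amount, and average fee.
SELECT type,
       COUNT(*) as cnt,
       SUM(amount) as total_amount,
       AVG(fee) as avg_fee
FROM transactions
GROUP BY type

Result:
  deposit: 4 records, 10080.19 total amount, 11.53 avg fee
  fee: 1 records, 1256.25 total amount, 21.52 avg fee
  interest: 5 records, 13791.45 total amount, 14.99 avg fee
  refund: 5 records, 13872.98 total amount, 11.26 avg fee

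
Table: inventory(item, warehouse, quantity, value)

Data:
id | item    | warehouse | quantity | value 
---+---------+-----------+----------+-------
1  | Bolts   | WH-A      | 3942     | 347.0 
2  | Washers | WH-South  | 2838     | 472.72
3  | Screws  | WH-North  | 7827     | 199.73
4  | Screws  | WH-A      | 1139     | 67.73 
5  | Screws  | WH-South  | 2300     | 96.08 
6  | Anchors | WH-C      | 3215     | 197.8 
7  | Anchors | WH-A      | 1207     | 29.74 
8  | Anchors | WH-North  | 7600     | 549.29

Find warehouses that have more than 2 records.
SELECT warehouse, COUNT(*) as cnt
FROM inventory
GROUP BY warehouse
HAVING COUNT(*) > 2

Result:
  WH-A: 3

Note: HAVING filters groups after aggregation, WHERE filters rows before.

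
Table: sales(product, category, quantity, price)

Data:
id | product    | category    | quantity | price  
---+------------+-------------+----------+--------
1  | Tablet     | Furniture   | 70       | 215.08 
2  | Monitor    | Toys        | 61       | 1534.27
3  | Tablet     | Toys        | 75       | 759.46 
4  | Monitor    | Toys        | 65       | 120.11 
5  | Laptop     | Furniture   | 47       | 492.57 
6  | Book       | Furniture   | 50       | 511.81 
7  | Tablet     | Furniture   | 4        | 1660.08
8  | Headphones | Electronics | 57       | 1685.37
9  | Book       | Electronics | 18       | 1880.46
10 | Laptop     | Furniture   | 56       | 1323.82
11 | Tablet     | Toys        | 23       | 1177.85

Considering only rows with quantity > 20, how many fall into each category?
SELECT category, COUNT(*)
FROM sales
WHERE quantity > 20
GROUP BY category

Note: WHERE filters rows before grouping.

Result:
  Electronics: 1
  Furniture: 4
  Toys: 4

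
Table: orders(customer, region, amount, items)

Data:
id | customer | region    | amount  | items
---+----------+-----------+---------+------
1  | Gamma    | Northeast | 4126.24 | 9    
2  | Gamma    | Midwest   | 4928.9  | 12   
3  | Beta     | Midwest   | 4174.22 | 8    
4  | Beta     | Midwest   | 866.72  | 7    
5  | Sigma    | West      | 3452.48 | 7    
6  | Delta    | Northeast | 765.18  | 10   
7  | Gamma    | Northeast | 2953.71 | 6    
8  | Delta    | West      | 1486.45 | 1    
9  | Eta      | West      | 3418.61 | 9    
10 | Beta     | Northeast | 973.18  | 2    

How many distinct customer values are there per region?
SELECT region, COUNT(DISTINCT customer)
FROM orders
GROUP BY region

Result:
  Midwest: 2 distinct
  Northeast: 3 distinct
  West: 3 distinct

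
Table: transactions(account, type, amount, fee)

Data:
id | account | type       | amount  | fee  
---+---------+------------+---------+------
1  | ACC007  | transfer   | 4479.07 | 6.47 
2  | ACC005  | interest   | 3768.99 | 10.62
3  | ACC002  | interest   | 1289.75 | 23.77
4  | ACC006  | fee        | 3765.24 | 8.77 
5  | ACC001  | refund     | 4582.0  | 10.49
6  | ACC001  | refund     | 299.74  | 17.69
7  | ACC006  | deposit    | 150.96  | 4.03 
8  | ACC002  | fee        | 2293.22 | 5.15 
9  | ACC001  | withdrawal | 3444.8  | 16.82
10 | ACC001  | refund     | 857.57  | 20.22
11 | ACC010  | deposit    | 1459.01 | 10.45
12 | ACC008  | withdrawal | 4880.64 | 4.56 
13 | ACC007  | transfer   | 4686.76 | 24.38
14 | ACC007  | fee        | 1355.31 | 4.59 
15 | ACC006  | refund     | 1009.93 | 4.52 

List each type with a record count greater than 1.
SELECT type, COUNT(*) as cnt
FROM transactions
GROUP BY type
HAVING COUNT(*) > 1

Result:
  deposit: 2
  fee: 3
  interest: 2
  refund: 4
  transfer: 2
  withdrawal: 2

Note: HAVING filters groups after aggregation, WHERE filters rows before.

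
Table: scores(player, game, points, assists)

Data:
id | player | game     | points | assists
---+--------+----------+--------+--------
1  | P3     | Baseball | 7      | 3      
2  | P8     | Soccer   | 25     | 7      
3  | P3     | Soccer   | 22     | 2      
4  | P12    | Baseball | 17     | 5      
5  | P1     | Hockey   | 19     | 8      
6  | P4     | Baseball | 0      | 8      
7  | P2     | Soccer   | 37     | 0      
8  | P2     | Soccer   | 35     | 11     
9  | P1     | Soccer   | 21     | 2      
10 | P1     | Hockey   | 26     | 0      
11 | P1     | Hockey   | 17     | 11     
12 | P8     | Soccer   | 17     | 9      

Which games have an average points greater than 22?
SELECT game, AVG(points)
FROM scores
GROUP BY game
HAVING AVG(points) > 22

Result:
  Soccer: avg=26.17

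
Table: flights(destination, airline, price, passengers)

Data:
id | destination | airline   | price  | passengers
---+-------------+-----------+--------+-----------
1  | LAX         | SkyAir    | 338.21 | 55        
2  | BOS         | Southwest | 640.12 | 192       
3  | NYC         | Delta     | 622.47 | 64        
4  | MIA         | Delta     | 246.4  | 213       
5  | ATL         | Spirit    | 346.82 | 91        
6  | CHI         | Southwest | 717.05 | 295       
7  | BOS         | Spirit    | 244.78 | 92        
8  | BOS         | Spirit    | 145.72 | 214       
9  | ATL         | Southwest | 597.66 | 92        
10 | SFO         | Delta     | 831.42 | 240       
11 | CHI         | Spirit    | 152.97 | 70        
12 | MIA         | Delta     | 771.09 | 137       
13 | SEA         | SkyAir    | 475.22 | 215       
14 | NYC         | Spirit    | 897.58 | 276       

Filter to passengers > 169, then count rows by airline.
SELECT airline, COUNT(*)
FROM flights
WHERE passengers > 169
GROUP BY airline

Note: WHERE filters rows before grouping.

Result:
  Delta: 2
  SkyAir: 1
  Southwest: 2
  Spirit: 2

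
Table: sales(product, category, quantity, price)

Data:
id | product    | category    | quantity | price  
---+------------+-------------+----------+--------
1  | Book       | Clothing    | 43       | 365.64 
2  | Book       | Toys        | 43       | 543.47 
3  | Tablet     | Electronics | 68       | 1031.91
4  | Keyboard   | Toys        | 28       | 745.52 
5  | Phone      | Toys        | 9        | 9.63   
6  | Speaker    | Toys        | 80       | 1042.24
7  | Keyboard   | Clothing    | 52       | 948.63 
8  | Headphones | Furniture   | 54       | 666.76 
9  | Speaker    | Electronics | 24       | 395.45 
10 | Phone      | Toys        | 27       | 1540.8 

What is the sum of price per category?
SELECT category, SUM(price) as result
FROM sales
GROUP BY category

Result:
  Clothing: 1314.27
  Electronics: 1427.36
  Furniture: 666.76
  Toys: 3881.66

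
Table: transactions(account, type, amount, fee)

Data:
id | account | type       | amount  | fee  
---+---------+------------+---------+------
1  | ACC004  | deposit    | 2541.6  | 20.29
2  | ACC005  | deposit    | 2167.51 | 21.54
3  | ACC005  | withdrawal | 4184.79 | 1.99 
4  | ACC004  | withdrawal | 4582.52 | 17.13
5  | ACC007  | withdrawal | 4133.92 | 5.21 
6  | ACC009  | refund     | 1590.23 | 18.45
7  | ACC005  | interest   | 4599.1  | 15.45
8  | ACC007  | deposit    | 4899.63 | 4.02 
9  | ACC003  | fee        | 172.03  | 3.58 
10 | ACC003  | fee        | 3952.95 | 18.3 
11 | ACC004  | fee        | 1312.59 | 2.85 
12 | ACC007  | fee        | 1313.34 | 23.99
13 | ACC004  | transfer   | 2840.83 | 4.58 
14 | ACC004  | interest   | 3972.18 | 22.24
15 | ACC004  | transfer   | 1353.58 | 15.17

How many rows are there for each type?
SELECT type, COUNT(*) as count
FROM transactions
GROUP BY type

Result:
  deposit: 3
  fee: 4
  interest: 2
  refund: 1
  transfer: 2
  withdrawal: 3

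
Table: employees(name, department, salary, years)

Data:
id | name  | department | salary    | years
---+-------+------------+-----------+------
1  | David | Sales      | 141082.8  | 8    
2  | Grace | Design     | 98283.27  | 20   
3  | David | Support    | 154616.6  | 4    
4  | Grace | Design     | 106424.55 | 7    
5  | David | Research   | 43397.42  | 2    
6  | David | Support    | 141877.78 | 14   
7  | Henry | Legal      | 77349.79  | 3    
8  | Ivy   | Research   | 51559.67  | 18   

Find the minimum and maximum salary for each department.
SELECT department, MIN(salary), MAX(salary)
FROM employees
GROUP BY department

Result:
  Design: min=98283.27, max=106424.55
  Legal: min=77349.79, max=77349.79
  Research: min=43397.42, max=51559.67
  Sales: min=141082.80, max=141082.80
  Support: min=141877.78, max=154616.60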